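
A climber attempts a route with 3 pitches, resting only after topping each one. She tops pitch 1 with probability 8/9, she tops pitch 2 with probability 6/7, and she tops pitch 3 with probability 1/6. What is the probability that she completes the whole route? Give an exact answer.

Multiplying along the chain,
P = 8/9 × 6/7 × 1/6 = 48/378 = 8/63.

8/63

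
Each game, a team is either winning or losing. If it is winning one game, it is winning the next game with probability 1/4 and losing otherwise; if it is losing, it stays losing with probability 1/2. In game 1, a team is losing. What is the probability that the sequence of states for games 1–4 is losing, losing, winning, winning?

Game 1 is given. For each transition, use the conditional probability from the current state:
P(losing | losing) = 1/2; P(winning | losing) = 1/2; P(winning | winning) = 1/4.
P = 1/2 × 1/2 × 1/4 = 1/16.

1/16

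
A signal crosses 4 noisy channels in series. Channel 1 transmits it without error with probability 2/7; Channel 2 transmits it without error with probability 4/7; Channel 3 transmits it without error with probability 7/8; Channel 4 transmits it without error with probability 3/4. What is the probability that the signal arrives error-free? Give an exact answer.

Multiplying along the chain,
P = 2/7 × 4/7 × 7/8 × 3/4 = 168/1568 = 3/28.

3/28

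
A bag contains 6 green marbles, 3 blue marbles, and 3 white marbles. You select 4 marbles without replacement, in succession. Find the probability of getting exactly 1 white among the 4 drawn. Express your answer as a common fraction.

28/55

One ordering (white drawn first) has probability 3/12 × 9/11 × 8/10 × 7/9 = 1512/11880 = 7/55.
There are C(4,1) = 4 such orderings, each equally likely, so P = 4 × 7/55 = 28/55.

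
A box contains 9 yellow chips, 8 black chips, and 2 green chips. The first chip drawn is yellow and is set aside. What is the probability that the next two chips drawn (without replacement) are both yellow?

After the first draw, 8 of the remaining 18 chips are yellow.
P = 8/18 × 7/17 = 56/306 = 28/153.

28/153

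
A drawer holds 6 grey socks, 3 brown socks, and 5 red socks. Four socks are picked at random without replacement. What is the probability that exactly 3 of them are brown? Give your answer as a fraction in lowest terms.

1/91

One ordering (brown drawn first) has probability 3/14 × 2/13 × 1/12 × 11/11 = 66/24024 = 1/364.
There are C(4,3) = 4 such orderings, each equally likely, so P = 4 × 1/364 = 1/91.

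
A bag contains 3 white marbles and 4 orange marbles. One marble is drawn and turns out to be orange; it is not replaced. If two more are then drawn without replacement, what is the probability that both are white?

With the first marble removed, 3 white remain out of 6.
P = 3/6 × 2/5 = 6/30 = 1/5.

1/5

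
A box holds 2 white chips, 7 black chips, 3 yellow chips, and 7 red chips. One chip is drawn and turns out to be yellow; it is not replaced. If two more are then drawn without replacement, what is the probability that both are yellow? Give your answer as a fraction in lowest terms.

After the first draw, 2 of the remaining 18 chips are yellow.
P = 2/18 × 1/17 = 2/306 = 1/153.

1/153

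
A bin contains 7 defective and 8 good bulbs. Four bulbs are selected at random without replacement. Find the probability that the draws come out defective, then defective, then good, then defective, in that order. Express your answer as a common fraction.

Chain rule:
P = 7/15 × 6/14 × 8/13 × 5/12 = 1680/32760 = 2/39.

2/39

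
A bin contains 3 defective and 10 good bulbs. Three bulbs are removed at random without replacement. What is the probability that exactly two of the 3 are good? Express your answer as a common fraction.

One ordering (good drawn first) has probability 10/13 × 9/12 × 3/11 = 270/1716 = 45/286.
There are C(3,2) = 3 such orderings, each equally likely, so P = 3 × 45/286 = 135/286.

135/286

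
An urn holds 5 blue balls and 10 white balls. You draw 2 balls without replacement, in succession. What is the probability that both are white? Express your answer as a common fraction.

P(all white) = 10/15 × 9/14 = 90/210 = 3/7.

3/7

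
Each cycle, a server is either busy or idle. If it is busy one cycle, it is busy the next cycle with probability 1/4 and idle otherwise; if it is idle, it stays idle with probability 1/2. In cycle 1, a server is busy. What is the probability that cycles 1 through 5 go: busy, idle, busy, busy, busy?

Cycle 1 is given. For each transition, use the conditional probability from the current state:
P(idle | busy) = 3/4; P(busy | idle) = 1/2; P(busy | busy) = 1/4; P(busy | busy) = 1/4.
P = 3/4 × 1/2 × 1/4 × 1/4 = 3/128.

3/128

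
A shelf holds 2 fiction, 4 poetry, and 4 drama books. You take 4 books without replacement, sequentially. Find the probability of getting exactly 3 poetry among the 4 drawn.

One ordering (poetry drawn first) has probability 4/10 × 3/9 × 2/8 × 6/7 = 144/5040 = 1/35.
There are C(4,3) = 4 such orderings, each equally likely, so P = 4 × 1/35 = 4/35.

4/35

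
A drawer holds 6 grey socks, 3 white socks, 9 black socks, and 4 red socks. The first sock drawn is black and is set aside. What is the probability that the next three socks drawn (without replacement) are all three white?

With the first sock removed, 3 white remain out of 21.
P = 3/21 × 2/20 × 1/19 = 6/7980 = 1/1330.

1/1330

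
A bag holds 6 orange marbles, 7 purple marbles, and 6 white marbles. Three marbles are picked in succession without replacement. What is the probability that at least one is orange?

P(no orange) = 13/19 × 12/18 × 11/17 = 1716/5814 = 286/969.
P(at least one) = 1 − 286/969 = 683/969.

683/969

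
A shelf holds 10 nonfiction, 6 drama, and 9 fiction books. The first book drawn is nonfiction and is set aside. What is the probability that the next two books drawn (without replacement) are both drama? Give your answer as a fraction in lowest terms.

After the first draw, 6 of the remaining 24 books are drama.
P = 6/24 × 5/23 = 30/552 = 5/92.

5/92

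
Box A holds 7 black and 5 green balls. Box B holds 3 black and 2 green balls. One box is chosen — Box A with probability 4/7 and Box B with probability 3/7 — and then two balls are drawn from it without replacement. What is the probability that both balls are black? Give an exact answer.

From Box A: P(both black) = (7/12)(6/11) = 7/22.
From Box B: P(both black) = (3/5)(2/4) = 3/10.
Total probability = (4/7)(7/22) + (3/7)(3/10) = 239/770.

239/770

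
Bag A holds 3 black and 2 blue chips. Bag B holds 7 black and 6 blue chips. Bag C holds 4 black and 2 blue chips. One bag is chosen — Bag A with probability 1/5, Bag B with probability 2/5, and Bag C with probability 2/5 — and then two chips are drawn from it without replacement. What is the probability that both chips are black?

From Bag A: P(both black) = (3/5)(2/4) = 3/10.
From Bag B: P(both black) = (7/13)(6/12) = 7/26.
From Bag C: P(both black) = (4/6)(3/5) = 2/5.
Total probability = (1/5)(3/10) + (2/5)(7/26) + (2/5)(2/5) = 213/650.

213/650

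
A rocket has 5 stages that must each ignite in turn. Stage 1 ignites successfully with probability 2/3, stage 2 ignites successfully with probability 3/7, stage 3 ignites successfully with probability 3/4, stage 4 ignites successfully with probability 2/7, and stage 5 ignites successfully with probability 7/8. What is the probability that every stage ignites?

The events are sequential, so multiply the conditional probabilities:
P = 2/3 × 3/7 × 3/4 × 2/7 × 7/8 = 252/4704 = 3/56.

3/56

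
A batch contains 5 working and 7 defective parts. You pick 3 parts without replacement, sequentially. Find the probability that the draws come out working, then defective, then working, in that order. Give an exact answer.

Each draw changes the counts, so multiply the conditional probabilities along the sequence:
P = 5/12 × 7/11 × 4/10 = 140/1320 = 7/66.

7/66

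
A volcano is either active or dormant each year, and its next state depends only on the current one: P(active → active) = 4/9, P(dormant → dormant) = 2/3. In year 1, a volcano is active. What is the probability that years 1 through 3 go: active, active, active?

16/81

Year 1 is given. For each transition, use the conditional probability from the current state:
P(active | active) = 4/9; P(active | active) = 4/9.
P = 4/9 × 4/9 = 16/81.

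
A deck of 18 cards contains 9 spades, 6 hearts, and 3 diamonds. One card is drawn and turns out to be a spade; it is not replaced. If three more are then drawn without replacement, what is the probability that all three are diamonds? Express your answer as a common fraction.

After the first draw, 3 of the remaining 17 cards are diamonds.
P = 3/17 × 2/16 × 1/15 = 6/4080 = 1/680.

1/680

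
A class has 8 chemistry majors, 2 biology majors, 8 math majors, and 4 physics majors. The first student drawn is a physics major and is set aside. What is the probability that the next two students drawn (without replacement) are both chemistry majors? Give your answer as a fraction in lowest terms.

After the first draw, 8 of the remaining 21 students are chemistry majors.
P = 8/21 × 7/20 = 56/420 = 2/15.

2/15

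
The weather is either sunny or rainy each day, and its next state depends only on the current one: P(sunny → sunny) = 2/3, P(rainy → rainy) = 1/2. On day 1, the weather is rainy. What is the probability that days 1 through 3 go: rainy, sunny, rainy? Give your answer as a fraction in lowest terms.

Day 1 is given. For each transition, use the conditional probability from the current state:
P(sunny | rainy) = 1/2; P(rainy | sunny) = 1/3.
P = 1/2 × 1/3 = 1/6.

1/6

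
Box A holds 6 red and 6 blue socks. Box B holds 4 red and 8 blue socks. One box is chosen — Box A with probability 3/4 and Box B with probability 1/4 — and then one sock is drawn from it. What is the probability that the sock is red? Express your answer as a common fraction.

From Box A: P(red) = 6/12.
From Box B: P(red) = 4/12.
Total probability = (3/4)(6/12) + (1/4)(4/12) = 11/24.

11/24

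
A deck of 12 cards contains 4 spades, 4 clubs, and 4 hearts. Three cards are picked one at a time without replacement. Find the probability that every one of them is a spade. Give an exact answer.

P = 4/12 × 3/11 × 2/10 = 24/1320 = 1/55.

1/55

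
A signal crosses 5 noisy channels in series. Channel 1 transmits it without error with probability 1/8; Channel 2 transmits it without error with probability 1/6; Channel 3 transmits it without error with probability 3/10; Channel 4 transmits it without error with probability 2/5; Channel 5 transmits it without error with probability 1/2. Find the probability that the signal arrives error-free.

Multiplying along the chain,
P = 1/8 × 1/6 × 3/10 × 2/5 × 1/2 = 6/4800 = 1/800.

1/800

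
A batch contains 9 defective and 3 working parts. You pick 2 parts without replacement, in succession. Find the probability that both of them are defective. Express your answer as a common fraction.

P = 9/12 × 8/11 = 72/132 = 6/11.

6/11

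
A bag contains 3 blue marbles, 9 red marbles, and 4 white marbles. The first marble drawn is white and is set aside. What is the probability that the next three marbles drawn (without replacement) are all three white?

After the first draw, 3 of the remaining 15 marbles are white.
P = 3/15 × 2/14 × 1/13 = 6/2730 = 1/455.

1/455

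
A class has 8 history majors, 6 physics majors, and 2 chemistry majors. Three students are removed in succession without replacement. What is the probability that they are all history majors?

P(all history majors) = 8/16 × 7/15 × 6/14 = 336/3360 = 1/10.

1/10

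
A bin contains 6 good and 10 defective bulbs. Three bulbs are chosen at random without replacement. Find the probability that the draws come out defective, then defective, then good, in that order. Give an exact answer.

Each draw changes the counts, so multiply the conditional probabilities along the sequence:
P = 10/16 × 9/15 × 6/14 = 540/3360 = 9/56.

9/56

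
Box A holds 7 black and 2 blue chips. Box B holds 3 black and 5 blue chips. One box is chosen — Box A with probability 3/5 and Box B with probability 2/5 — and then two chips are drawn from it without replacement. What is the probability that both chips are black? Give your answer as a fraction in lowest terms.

From Box A: P(both black) = (7/9)(6/8) = 7/12.
From Box B: P(both black) = (3/8)(2/7) = 3/28.
Total probability = (3/5)(7/12) + (2/5)(3/28) = 11/28.

11/28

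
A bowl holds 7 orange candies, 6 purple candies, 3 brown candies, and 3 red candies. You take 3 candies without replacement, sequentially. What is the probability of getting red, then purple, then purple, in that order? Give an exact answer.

5/323

Chain rule:
P = 3/19 × 6/18 × 5/17 = 90/5814 = 5/323.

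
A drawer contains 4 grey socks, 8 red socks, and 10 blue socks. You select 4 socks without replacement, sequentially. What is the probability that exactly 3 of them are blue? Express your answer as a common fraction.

288/1463

One ordering (blue drawn first) has probability 10/22 × 9/21 × 8/20 × 12/19 = 8640/175560 = 72/1463.
There are C(4,3) = 4 such orderings, each equally likely, so P = 4 × 72/1463 = 288/1463.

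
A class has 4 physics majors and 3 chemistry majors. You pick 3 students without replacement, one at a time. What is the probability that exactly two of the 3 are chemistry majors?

One ordering (chemistry majors drawn first) has probability 3/7 × 2/6 × 4/5 = 24/210 = 4/35.
There are C(3,2) = 3 such orderings, each equally likely, so P = 3 × 4/35 = 12/35.

12/35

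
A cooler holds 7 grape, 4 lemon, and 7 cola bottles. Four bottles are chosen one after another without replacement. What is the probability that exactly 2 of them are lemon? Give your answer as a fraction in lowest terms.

One ordering (lemon drawn first) has probability 4/18 × 3/17 × 14/16 × 13/15 = 2184/73440 = 91/3060.
There are C(4,2) = 6 such orderings, each equally likely, so P = 6 × 91/3060 = 91/510.

91/510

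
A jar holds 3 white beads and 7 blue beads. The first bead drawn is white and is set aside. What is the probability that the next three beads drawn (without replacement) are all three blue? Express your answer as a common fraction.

After the first draw, 7 of the remaining 9 beads are blue.
P = 7/9 × 6/8 × 5/7 = 210/504 = 5/12.

5/12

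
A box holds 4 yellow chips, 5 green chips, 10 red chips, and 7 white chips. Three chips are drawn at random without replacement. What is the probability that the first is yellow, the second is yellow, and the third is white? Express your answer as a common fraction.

7/1300

Each draw changes the counts, so multiply the conditional probabilities along the sequence:
P = 4/26 × 3/25 × 7/24 = 84/15600 = 7/1300.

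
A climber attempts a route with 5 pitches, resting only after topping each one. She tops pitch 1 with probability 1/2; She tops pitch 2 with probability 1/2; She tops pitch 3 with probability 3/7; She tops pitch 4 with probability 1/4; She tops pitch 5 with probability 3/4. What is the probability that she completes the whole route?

9/448

The events are sequential, so multiply the conditional probabilities:
P = 1/2 × 1/2 × 3/7 × 1/4 × 3/4 = 9/448.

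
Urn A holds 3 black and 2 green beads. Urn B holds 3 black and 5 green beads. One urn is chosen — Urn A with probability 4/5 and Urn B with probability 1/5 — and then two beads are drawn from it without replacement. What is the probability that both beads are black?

183/700

From Urn A: P(both black) = (3/5)(2/4) = 3/10.
From Urn B: P(both black) = (3/8)(2/7) = 3/28.
Total probability = (4/5)(3/10) + (1/5)(3/28) = 183/700.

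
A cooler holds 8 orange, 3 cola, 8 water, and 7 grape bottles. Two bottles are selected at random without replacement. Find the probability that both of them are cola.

P(all cola) = 3/26 × 2/25 = 6/650 = 3/325.

3/325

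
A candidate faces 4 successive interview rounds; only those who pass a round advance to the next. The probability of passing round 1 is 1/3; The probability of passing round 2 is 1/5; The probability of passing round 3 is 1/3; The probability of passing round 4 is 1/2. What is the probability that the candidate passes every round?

1/90

Multiplying along the chain,
P = 1/3 × 1/5 × 1/3 × 1/2 = 1/90.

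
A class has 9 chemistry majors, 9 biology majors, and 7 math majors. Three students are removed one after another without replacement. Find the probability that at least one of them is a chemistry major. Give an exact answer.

P(no chemistry majors) = 16/25 × 15/24 × 14/23 = 3360/13800 = 28/115.
P(at least one) = 1 − 28/115 = 87/115.

87/115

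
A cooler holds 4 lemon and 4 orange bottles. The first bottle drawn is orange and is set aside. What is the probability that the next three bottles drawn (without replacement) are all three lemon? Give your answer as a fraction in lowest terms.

With the first bottle removed, 4 lemon remain out of 7.
P = 4/7 × 3/6 × 2/5 = 24/210 = 4/35.

4/35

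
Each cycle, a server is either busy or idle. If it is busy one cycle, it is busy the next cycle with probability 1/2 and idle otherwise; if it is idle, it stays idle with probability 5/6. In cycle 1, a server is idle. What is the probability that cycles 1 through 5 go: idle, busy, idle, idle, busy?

Cycle 1 is given. For each transition, use the conditional probability from the current state:
P(busy | idle) = 1/6; P(idle | busy) = 1/2; P(idle | idle) = 5/6; P(busy | idle) = 1/6.
P = 1/6 × 1/2 × 5/6 × 1/6 = 5/432.

5/432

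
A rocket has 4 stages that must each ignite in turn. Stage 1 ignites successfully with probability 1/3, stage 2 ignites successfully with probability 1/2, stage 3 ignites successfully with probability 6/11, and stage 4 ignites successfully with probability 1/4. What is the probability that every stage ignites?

Multiplying along the chain,
P = 1/3 × 1/2 × 6/11 × 1/4 = 6/264 = 1/44.

1/44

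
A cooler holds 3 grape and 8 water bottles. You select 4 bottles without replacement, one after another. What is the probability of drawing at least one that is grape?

P(no grape) = 8/11 × 7/10 × 6/9 × 5/8 = 1680/7920 = 7/33.
P(at least one) = 1 − 7/33 = 26/33.

26/33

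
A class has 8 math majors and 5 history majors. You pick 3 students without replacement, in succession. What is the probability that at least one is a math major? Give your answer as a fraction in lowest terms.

P(no math majors) = 5/13 × 4/12 × 3/11 = 60/1716 = 5/143.
P(at least one) = 1 − 5/143 = 138/143.

138/143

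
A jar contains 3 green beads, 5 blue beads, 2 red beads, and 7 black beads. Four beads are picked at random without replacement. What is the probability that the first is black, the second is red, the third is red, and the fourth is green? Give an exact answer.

1/1360

Each draw changes the counts, so multiply the conditional probabilities along the sequence:
P = 7/17 × 2/16 × 1/15 × 3/14 = 42/57120 = 1/1360.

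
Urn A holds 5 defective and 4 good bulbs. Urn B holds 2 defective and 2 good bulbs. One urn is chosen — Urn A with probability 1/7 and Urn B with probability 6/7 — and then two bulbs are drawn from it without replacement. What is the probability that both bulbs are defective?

From Urn A: P(both defective) = (5/9)(4/8) = 5/18.
From Urn B: P(both defective) = (2/4)(1/3) = 1/6.
Total probability = (1/7)(5/18) + (6/7)(1/6) = 23/126.

23/126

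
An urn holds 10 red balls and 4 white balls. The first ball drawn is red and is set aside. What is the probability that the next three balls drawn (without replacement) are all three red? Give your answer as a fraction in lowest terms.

With the first ball removed, 9 red remain out of 13.
P = 9/13 × 8/12 × 7/11 = 504/1716 = 42/143.

42/143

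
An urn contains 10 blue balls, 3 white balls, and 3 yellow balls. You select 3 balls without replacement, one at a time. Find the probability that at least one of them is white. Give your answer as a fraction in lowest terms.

137/280

P(no white) = 13/16 × 12/15 × 11/14 = 1716/3360 = 143/280.
P(at least one) = 1 − 143/280 = 137/280.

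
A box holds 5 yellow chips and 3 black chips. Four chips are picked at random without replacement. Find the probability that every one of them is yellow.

1/14

P(all yellow) = 5/8 × 4/7 × 3/6 × 2/5 = 120/1680 = 1/14.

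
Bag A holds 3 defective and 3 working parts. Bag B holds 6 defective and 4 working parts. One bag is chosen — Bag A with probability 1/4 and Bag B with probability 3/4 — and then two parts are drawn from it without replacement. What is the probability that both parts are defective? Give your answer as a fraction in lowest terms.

From Bag A: P(both defective) = (3/6)(2/5) = 1/5.
From Bag B: P(both defective) = (6/10)(5/9) = 1/3.
Total probability = (1/4)(1/5) + (3/4)(1/3) = 3/10.

3/10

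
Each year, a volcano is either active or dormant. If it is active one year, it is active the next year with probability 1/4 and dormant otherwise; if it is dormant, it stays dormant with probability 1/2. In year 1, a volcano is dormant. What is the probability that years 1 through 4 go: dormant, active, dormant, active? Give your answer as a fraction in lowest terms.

3/16

Year 1 is given. For each transition, use the conditional probability from the current state:
P(active | dormant) = 1/2; P(dormant | active) = 3/4; P(active | dormant) = 1/2.
P = 1/2 × 3/4 × 1/2 = 3/16.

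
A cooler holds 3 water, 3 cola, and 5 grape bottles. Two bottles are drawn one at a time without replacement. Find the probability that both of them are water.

P = 3/11 × 2/10 = 6/110 = 3/55.

3/55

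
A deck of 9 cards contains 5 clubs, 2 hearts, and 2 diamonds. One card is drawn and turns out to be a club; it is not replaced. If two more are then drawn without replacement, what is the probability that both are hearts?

1/28

After the first draw, 2 of the remaining 8 cards are hearts.
P = 2/8 × 1/7 = 2/56 = 1/28.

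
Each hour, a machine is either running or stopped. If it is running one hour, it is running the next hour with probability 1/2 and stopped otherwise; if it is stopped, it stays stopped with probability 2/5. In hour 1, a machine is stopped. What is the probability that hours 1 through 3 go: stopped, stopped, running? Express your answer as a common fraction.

Hour 1 is given. For each transition, use the conditional probability from the current state:
P(stopped | stopped) = 2/5; P(running | stopped) = 3/5.
P = 2/5 × 3/5 = 6/25.

6/25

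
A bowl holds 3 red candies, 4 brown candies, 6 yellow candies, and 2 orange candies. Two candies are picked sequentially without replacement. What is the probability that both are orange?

P = 2/15 × 1/14 = 2/210 = 1/105.

1/105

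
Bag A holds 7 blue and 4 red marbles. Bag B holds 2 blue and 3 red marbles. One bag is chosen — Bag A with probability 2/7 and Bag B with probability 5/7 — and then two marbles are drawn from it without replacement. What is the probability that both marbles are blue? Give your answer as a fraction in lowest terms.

139/770

From Bag A: P(both blue) = (7/11)(6/10) = 21/55.
From Bag B: P(both blue) = (2/5)(1/4) = 1/10.
Total probability = (2/7)(21/55) + (5/7)(1/10) = 139/770.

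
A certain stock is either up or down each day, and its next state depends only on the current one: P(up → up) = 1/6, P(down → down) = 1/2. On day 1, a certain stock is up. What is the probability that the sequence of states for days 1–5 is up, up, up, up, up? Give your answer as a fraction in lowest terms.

Day 1 is given. For each transition, use the conditional probability from the current state:
P(up | up) = 1/6; P(up | up) = 1/6; P(up | up) = 1/6; P(up | up) = 1/6.
P = 1/6 × 1/6 × 1/6 × 1/6 = 1/1296.

1/1296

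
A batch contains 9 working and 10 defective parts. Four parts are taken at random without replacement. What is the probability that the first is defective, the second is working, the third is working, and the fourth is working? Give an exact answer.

Each draw changes the counts, so multiply the conditional probabilities along the sequence:
P = 10/19 × 9/18 × 8/17 × 7/16 = 5040/93024 = 35/646.

35/646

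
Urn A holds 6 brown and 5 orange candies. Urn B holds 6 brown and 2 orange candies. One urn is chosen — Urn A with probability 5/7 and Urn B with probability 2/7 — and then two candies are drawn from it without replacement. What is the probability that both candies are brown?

375/1078

From Urn A: P(both brown) = (6/11)(5/10) = 3/11.
From Urn B: P(both brown) = (6/8)(5/7) = 15/28.
Total probability = (5/7)(3/11) + (2/7)(15/28) = 375/1078.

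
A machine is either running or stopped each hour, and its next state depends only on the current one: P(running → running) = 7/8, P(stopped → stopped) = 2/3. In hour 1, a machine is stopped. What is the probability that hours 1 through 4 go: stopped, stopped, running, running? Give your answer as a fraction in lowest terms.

Hour 1 is given. For each transition, use the conditional probability from the current state:
P(stopped | stopped) = 2/3; P(running | stopped) = 1/3; P(running | running) = 7/8.
P = 2/3 × 1/3 × 7/8 = 14/72 = 7/36.

7/36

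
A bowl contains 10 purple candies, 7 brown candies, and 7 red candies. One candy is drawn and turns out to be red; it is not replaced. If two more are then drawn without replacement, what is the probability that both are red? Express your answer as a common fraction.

With the first candy removed, 6 red remain out of 23.
P = 6/23 × 5/22 = 30/506 = 15/253.

15/253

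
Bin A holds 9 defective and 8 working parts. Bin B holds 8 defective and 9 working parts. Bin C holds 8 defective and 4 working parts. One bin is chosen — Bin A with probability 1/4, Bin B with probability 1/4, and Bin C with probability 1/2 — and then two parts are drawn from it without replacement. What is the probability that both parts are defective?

From Bin A: P(both defective) = (9/17)(8/16) = 9/34.
From Bin B: P(both defective) = (8/17)(7/16) = 7/34.
From Bin C: P(both defective) = (8/12)(7/11) = 14/33.
Total probability = (1/4)(9/34) + (1/4)(7/34) + (1/2)(14/33) = 185/561.

185/561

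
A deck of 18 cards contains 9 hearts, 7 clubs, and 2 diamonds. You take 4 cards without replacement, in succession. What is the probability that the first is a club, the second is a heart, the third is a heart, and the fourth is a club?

7/170

Multiply the probability of each draw given the previous ones:
P = 7/18 × 9/17 × 8/16 × 6/15 = 3024/73440 = 7/170.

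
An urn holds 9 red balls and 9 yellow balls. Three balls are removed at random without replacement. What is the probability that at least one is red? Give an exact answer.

61/68

P(no red) = 9/18 × 8/17 × 7/16 = 504/4896 = 7/68.
P(at least one) = 1 − 7/68 = 61/68.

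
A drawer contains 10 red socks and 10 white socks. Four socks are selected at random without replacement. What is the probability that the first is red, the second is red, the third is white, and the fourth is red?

20/323

Chain rule:
P = 10/20 × 9/19 × 10/18 × 8/17 = 7200/116280 = 20/323.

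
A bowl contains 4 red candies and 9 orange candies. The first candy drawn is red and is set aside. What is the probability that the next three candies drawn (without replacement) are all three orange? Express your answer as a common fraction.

After the first draw, 9 of the remaining 12 candies are orange.
P = 9/12 × 8/11 × 7/10 = 504/1320 = 21/55.

21/55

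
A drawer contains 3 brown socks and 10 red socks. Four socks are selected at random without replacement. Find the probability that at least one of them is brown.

P(no brown) = 10/13 × 9/12 × 8/11 × 7/10 = 5040/17160 = 42/143.
P(at least one) = 1 − 42/143 = 101/143.

101/143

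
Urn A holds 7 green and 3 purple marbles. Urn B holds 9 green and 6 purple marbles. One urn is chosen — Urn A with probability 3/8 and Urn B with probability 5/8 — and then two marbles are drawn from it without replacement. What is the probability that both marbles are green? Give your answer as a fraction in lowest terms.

109/280

From Urn A: P(both green) = (7/10)(6/9) = 7/15.
From Urn B: P(both green) = (9/15)(8/14) = 12/35.
Total probability = (3/8)(7/15) + (5/8)(12/35) = 109/280.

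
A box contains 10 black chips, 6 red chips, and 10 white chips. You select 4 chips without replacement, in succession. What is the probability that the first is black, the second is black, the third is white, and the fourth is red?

Each draw changes the counts, so multiply the conditional probabilities along the sequence:
P = 10/26 × 9/25 × 10/24 × 6/23 = 5400/358800 = 9/598.

9/598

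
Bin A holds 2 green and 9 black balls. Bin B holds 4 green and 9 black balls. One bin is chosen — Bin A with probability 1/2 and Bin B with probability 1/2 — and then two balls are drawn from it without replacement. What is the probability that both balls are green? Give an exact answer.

34/715

From Bin A: P(both green) = (2/11)(1/10) = 1/55.
From Bin B: P(both green) = (4/13)(3/12) = 1/13.
Total probability = (1/2)(1/55) + (1/2)(1/13) = 34/715.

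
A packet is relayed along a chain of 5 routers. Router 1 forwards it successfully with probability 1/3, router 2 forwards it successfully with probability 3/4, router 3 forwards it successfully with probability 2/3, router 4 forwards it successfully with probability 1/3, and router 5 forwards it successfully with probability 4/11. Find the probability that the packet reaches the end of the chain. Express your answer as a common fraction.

Each stage is reached only if all earlier stages succeed, so
P = 1/3 × 3/4 × 2/3 × 1/3 × 4/11 = 24/1188 = 2/99.

2/99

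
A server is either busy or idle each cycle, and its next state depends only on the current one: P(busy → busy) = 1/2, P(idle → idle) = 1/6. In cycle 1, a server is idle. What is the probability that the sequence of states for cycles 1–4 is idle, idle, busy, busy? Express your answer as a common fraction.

Cycle 1 is given. For each transition, use the conditional probability from the current state:
P(idle | idle) = 1/6; P(busy | idle) = 5/6; P(busy | busy) = 1/2.
P = 1/6 × 5/6 × 1/2 = 5/72.

5/72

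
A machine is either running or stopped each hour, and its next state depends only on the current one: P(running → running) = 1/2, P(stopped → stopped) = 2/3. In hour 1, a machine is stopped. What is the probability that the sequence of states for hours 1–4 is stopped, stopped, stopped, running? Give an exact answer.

Hour 1 is given. For each transition, use the conditional probability from the current state:
P(stopped | stopped) = 2/3; P(stopped | stopped) = 2/3; P(running | stopped) = 1/3.
P = 2/3 × 2/3 × 1/3 = 4/27.

4/27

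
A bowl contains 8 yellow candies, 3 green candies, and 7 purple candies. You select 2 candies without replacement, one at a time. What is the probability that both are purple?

7/51

P = 7/18 × 6/17 = 42/306 = 7/51.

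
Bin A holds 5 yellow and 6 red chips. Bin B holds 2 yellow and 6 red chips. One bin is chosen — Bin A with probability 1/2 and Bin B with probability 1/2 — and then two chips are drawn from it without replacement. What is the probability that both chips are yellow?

67/616

From Bin A: P(both yellow) = (5/11)(4/10) = 2/11.
From Bin B: P(both yellow) = (2/8)(1/7) = 1/28.
Total probability = (1/2)(2/11) + (1/2)(1/28) = 67/616.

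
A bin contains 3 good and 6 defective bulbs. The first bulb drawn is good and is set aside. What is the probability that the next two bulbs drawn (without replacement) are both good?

With the first bulb removed, 2 good remain out of 8.
P = 2/8 × 1/7 = 2/56 = 1/28.

1/28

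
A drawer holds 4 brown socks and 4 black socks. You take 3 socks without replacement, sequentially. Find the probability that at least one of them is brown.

P(no brown) = 4/8 × 3/7 × 2/6 = 24/336 = 1/14.
P(at least one) = 1 − 1/14 = 13/14.

13/14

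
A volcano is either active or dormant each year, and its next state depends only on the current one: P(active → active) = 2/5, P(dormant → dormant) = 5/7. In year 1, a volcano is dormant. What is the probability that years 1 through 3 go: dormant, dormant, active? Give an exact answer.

10/49

Year 1 is given. For each transition, use the conditional probability from the current state:
P(dormant | dormant) = 5/7; P(active | dormant) = 2/7.
P = 5/7 × 2/7 = 10/49.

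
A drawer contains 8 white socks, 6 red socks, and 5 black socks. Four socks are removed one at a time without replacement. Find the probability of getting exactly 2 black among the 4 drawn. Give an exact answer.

455/1938

One ordering (black drawn first) has probability 5/19 × 4/18 × 14/17 × 13/16 = 3640/93024 = 455/11628.
There are C(4,2) = 6 such orderings, each equally likely, so P = 6 × 455/11628 = 455/1938.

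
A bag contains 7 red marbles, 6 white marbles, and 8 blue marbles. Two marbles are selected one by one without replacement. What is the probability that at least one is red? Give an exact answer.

17/30

P(no red) = 14/21 × 13/20 = 182/420 = 13/30.
P(at least one) = 1 − 13/30 = 17/30.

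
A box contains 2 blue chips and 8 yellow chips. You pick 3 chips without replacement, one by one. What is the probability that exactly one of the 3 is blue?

7/15

One ordering (blue drawn first) has probability 2/10 × 8/9 × 7/8 = 112/720 = 7/45.
There are C(3,1) = 3 such orderings, each equally likely, so P = 3 × 7/45 = 7/15.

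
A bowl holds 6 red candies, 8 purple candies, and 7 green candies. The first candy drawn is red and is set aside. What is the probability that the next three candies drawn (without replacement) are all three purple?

14/285

After the first draw, 8 of the remaining 20 candies are purple.
P = 8/20 × 7/19 × 6/18 = 336/6840 = 14/285.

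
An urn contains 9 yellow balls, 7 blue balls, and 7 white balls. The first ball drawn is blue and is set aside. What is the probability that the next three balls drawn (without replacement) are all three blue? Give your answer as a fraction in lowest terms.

With the first ball removed, 6 blue remain out of 22.
P = 6/22 × 5/21 × 4/20 = 120/9240 = 1/77.

1/77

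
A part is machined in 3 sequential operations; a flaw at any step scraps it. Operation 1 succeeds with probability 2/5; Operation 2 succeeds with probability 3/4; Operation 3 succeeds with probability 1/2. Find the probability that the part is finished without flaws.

Multiplying along the chain,
P = 2/5 × 3/4 × 1/2 = 6/40 = 3/20.

3/20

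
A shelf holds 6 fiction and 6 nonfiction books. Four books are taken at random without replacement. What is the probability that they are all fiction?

P(every draw is fiction) = 6/12 × 5/11 × 4/10 × 3/9 = 360/11880 = 1/33.

1/33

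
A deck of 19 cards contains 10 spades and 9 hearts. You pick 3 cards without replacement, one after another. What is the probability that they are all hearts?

P = 9/19 × 8/18 × 7/17 = 504/5814 = 28/323.

28/323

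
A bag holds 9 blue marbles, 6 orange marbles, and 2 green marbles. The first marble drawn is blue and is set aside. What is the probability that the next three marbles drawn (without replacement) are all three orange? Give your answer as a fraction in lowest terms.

1/28

With the first marble removed, 6 orange remain out of 16.
P = 6/16 × 5/15 × 4/14 = 120/3360 = 1/28.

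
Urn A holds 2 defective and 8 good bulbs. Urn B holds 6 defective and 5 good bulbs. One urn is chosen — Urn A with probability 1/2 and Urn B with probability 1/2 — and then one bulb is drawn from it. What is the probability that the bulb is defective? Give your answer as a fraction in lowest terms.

From Urn A: P(defective) = 2/10.
From Urn B: P(defective) = 6/11.
Total probability = (1/2)(2/10) + (1/2)(6/11) = 41/110.

41/110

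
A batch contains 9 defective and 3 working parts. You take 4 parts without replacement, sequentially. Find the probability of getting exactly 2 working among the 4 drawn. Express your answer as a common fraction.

12/55

One ordering (working drawn first) has probability 3/12 × 2/11 × 9/10 × 8/9 = 432/11880 = 2/55.
There are C(4,2) = 6 such orderings, each equally likely, so P = 6 × 2/55 = 12/55.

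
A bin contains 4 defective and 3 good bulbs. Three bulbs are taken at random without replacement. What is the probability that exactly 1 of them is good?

18/35

One ordering (good drawn first) has probability 3/7 × 4/6 × 3/5 = 36/210 = 6/35.
There are C(3,1) = 3 such orderings, each equally likely, so P = 3 × 6/35 = 18/35.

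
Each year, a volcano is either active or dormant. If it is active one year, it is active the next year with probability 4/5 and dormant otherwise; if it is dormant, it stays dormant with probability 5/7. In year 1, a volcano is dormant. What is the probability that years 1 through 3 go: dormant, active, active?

Year 1 is given. For each transition, use the conditional probability from the current state:
P(active | dormant) = 2/7; P(active | active) = 4/5.
P = 2/7 × 4/5 = 8/35.

8/35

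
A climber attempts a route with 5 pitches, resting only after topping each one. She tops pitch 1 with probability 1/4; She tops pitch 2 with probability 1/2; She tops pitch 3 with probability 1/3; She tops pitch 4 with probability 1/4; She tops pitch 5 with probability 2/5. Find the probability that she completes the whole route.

The events are sequential, so multiply the conditional probabilities:
P = 1/4 × 1/2 × 1/3 × 1/4 × 2/5 = 2/480 = 1/240.

1/240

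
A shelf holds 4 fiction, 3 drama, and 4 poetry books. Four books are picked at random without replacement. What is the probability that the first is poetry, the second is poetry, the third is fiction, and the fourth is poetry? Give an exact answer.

Each draw changes the counts, so multiply the conditional probabilities along the sequence:
P = 4/11 × 3/10 × 4/9 × 2/8 = 96/7920 = 2/165.

2/165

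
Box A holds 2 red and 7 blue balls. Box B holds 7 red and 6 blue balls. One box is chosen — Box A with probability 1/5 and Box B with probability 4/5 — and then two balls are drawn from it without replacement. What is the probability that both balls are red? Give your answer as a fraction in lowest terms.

517/2340

From Box A: P(both red) = (2/9)(1/8) = 1/36.
From Box B: P(both red) = (7/13)(6/12) = 7/26.
Total probability = (1/5)(1/36) + (4/5)(7/26) = 517/2340.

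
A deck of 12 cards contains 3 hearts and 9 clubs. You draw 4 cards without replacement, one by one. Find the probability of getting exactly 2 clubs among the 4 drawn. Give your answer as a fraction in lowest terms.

One ordering (clubs drawn first) has probability 9/12 × 8/11 × 3/10 × 2/9 = 432/11880 = 2/55.
There are C(4,2) = 6 such orderings, each equally likely, so P = 6 × 2/55 = 12/55.

12/55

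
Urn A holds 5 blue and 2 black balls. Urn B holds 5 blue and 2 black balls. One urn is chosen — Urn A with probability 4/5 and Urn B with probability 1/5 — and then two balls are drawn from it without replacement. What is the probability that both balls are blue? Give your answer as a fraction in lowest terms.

From Urn A: P(both blue) = (5/7)(4/6) = 10/21.
From Urn B: P(both blue) = (5/7)(4/6) = 10/21.
Total probability = (4/5)(10/21) + (1/5)(10/21) = 10/21.

10/21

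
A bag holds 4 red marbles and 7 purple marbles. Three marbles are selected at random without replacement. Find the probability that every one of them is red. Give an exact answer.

4/165

P = 4/11 × 3/10 × 2/9 = 24/990 = 4/165.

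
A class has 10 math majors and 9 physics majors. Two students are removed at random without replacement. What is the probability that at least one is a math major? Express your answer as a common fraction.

P(no math majors) = 9/19 × 8/18 = 72/342 = 4/19.
P(at least one) = 1 − 4/19 = 15/19.

15/19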